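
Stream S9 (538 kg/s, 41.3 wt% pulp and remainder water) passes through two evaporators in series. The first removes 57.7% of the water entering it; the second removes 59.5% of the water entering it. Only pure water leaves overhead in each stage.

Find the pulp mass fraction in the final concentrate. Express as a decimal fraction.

water in feed = 538×0.587 = 315.81 kg/s.
After stage 1: water left = (1−0.577)×315.81 = 133.59; stream total = 355.78 kg/s.
After stage 2: water left = (1−0.595)×133.59 = 54.102; final concentrate = 276.3 kg/s.
pulp fraction = 222.19/276.3 = 0.804.

0.804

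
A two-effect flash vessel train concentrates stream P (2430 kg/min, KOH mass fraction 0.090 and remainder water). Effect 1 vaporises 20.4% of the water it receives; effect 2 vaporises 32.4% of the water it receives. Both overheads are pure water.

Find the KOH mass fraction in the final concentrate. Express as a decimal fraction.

0.155

water in feed = 2430×0.910 = 2211.3 kg/min.
After stage 1: water left = (1−0.204)×2211.3 = 1760.2; stream total = 1978.9 kg/min.
After stage 2: water left = (1−0.324)×1760.2 = 1189.9; final concentrate = 1408.6 kg/min.
KOH fraction = 218.7/1408.6 = 0.155.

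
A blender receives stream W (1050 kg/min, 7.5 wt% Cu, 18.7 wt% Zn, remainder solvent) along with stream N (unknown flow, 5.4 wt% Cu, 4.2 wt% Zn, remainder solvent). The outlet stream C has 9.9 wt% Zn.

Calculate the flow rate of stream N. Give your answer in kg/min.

Let N be the unknown flow. Total out = 1050 + N.
Zn balance: 196.35 + 0.042·N = 0.099·(1050 + N)
(0.042 − 0.099)·N = 0.099×1050 − 196.35 = -92.4
N = -92.4 / -0.057 = 1621.1 kg/min

1621 kg/min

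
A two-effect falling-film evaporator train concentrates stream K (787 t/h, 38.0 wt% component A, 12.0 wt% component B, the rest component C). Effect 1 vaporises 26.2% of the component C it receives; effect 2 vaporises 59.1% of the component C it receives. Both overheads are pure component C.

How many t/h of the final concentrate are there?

component C in feed = 787×0.500 = 393.5 t/h.
After stage 1: component C left = (1−0.262)×393.5 = 290.4; stream total = 683.9 t/h.
After stage 2: component C left = (1−0.591)×290.4 = 118.77; final concentrate = 512.27 t/h.

512.3 t/h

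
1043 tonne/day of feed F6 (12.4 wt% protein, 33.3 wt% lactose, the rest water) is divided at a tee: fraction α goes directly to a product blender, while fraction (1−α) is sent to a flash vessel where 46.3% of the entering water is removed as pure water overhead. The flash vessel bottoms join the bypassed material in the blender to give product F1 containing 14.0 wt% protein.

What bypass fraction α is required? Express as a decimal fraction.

0.545

All 1043×0.124 = 129.33 tonne/day of protein reaches F1, so F1 = 129.33/0.140 = 923.8 tonne/day and vapour = 119.2 tonne/day.
The evaporator receives (1−α)·1043 of feed at 0.543 water and removes 0.463 of that water:
0.463×0.543×(1−α)×1043 = 119.2
(1−α) = 119.2/262.22 = 0.4546;  α = 0.5454.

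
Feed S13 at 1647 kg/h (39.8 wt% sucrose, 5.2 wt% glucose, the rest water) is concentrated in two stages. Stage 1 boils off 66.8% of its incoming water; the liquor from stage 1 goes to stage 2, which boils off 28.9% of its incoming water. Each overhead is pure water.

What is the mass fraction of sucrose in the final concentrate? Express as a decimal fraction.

water in feed = 1647×0.550 = 905.85 kg/h.
After stage 1: water left = (1−0.668)×905.85 = 300.74; stream total = 1041.9 kg/h.
After stage 2: water left = (1−0.289)×300.74 = 213.83; final concentrate = 954.98 kg/h.
sucrose fraction = 655.51/954.98 = 0.686.

0.686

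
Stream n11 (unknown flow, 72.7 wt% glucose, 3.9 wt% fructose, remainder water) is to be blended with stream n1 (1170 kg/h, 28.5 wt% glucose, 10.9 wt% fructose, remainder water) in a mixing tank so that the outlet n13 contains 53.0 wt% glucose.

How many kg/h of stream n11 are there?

1455 kg/h

Let n11 be the unknown flow. Total out = 1170 + n11.
glucose balance: 333.45 + 0.727·n11 = 0.530·(1170 + n11)
(0.727 − 0.530)·n11 = 0.530×1170 − 333.45 = 286.65
n11 = 286.65 / 0.197 = 1455.1 kg/h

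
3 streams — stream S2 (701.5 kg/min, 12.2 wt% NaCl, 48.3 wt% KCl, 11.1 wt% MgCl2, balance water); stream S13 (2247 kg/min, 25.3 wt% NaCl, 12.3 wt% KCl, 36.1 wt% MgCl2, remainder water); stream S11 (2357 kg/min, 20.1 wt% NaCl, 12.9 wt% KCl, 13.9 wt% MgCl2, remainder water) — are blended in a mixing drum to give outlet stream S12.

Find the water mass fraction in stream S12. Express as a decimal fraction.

Total flow out = 701.5 + 2247 + 2357 = 5305.5 kg/min.
water in = 701.5×0.284 + 2247×0.263 + 2357×0.531 = 2041.8 kg/min.
water mass fraction in S12 = 2041.8/5305.5 = 0.3848.

0.3848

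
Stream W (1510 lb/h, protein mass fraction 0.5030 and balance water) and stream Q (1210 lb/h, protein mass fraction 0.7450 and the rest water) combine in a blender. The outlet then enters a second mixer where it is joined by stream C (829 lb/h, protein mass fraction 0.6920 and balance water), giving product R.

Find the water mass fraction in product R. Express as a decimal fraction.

Overall, product flow = 3549 lb/h.
water in = 1510×0.497 + 1210×0.255 + 829×0.308 = 1314.4 lb/h.
water fraction in R = 0.3703.

0.3703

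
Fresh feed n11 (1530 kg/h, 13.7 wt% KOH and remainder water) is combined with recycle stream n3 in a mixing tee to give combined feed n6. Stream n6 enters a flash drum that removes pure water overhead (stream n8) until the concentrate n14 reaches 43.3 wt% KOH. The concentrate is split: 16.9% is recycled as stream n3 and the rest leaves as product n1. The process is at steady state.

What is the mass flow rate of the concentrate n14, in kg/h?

Overall KOH balance (none leaves overhead): KOH in fresh feed = KOH in product, i.e. 1530×0.137 = (1−0.169)·n14·0.433.
n14 = 209.61/(0.433×0.831) = 582.54 kg/h.

582.5 kg/h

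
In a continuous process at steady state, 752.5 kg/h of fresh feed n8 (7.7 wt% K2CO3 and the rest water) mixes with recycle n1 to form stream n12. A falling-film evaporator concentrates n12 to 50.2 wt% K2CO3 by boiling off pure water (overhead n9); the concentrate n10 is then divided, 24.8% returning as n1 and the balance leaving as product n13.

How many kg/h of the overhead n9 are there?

Overall K2CO3 balance (none leaves overhead): K2CO3 in fresh feed = K2CO3 in product, i.e. 752.5×0.077 = (1−0.248)·n10·0.502.
n10 = 57.943/(0.502×0.752) = 153.49 kg/h.
Recycle n1 = 0.248×153.49 = 38.065 kg/h.
Combined feed n12 = 752.5 + 38.065 = 790.57 kg/h.
Overhead n9 = n12 − n10 = 790.57 − 153.49 = 637.08 kg/h.

637.1 kg/h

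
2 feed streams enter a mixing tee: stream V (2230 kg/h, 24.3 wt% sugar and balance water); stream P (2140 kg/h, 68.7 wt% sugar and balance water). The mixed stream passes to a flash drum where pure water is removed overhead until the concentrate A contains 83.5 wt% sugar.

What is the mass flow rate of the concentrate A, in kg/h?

2410 kg/h

sugar entering = 2230×0.243 + 2140×0.687 = 2012.1 kg/h.
All sugar reports to A, so A = 2012.1/0.835 = 2409.7 kg/h.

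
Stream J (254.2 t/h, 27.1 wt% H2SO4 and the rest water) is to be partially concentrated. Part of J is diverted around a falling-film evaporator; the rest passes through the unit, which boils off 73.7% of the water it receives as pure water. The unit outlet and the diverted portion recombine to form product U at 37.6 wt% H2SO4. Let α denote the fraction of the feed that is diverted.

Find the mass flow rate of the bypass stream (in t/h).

All 254.2×0.271 = 68.888 t/h of H2SO4 reaches U, so U = 68.888/0.376 = 183.21 t/h and vapour = 70.987 t/h.
The evaporator receives (1−α)·254.2 of feed at 0.729 water and removes 0.737 of that water:
0.737×0.729×(1−α)×254.2 = 70.987
(1−α) = 70.987/136.57 = 0.5198;  α = 0.4802.
Bypass flow = 0.4802×254.2 = 122.08 t/h.

122.1 t/h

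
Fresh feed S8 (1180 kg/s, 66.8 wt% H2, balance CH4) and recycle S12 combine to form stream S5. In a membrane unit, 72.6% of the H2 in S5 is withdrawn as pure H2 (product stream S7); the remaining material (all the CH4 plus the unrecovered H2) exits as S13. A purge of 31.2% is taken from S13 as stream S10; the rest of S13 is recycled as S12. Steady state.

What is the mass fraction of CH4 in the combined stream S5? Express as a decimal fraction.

0.5638

CH4 enters only via S8 and leaves only via the purge: 1180×0.332 = 0.312×(CH4 in S13), and the membrane unit passes all CH4, so CH4 in S5 = CH4 in S13 = 1255.6 kg/s.
H2 in S5: m_A = 1180×0.668 + (1−0.312)·(1−0.726)·m_A, so m_A = 788.24/0.8115 = 971.35 kg/s.
S5 = 971.35 + 1255.6 = 2227 kg/s.
CH4 fraction in S5 = 1255.6/2227 = 0.5638.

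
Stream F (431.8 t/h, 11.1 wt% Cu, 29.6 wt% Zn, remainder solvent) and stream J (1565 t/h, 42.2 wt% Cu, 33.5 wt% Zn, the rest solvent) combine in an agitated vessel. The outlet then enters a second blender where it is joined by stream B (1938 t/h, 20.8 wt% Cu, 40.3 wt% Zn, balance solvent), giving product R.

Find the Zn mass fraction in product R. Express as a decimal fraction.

Overall, product flow = 3934.8 t/h.
Zn in = 431.8×0.296 + 1565×0.335 + 1938×0.403 = 1433.1 t/h.
Zn fraction in R = 0.364.

0.364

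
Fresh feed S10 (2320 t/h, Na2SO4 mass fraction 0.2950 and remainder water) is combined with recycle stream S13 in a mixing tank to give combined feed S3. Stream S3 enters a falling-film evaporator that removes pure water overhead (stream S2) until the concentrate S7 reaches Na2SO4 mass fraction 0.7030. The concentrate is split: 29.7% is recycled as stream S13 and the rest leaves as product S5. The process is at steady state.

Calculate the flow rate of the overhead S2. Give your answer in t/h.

1346 t/h

Overall Na2SO4 balance (none leaves overhead): Na2SO4 in fresh feed = Na2SO4 in product, i.e. 2320×0.295 = (1−0.297)·S7·0.703.
S7 = 684.4/(0.703×0.703) = 1384.8 t/h.
Recycle S13 = 0.297×1384.8 = 411.3 t/h.
Combined feed S3 = 2320 + 411.3 = 2731.3 t/h.
Overhead S2 = S3 − S7 = 2731.3 − 1384.8 = 1346.5 t/h.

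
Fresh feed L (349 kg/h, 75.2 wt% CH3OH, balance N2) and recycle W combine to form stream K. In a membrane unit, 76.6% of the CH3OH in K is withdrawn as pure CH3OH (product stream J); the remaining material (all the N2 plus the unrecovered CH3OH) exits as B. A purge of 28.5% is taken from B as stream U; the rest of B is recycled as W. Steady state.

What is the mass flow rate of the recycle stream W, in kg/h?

N2 enters only via L and leaves only via the purge: 349×0.248 = 0.285×(N2 in B), and the membrane unit passes all N2, so N2 in K = N2 in B = 303.69 kg/h.
CH3OH in K: m_A = 349×0.752 + (1−0.285)·(1−0.766)·m_A, so m_A = 262.45/0.8327 = 315.18 kg/h.
B = (1−0.766)×315.18 + 303.69 = 377.44 kg/h.
Recycle W = (1−0.285)×377.44 = 269.87 kg/h.

269.9 kg/h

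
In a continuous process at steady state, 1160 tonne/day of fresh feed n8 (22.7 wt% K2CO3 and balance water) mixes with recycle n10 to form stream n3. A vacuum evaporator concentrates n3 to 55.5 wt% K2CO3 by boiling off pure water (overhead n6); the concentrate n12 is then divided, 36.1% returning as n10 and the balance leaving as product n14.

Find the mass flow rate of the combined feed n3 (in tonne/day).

1428 tonne/day

Overall K2CO3 balance (none leaves overhead): K2CO3 in fresh feed = K2CO3 in product, i.e. 1160×0.227 = (1−0.361)·n12·0.555.
n12 = 263.32/(0.555×0.639) = 742.49 tonne/day.
Recycle n10 = 0.361×742.49 = 268.04 tonne/day.
Combined feed n3 = 1160 + 268.04 = 1428 tonne/day.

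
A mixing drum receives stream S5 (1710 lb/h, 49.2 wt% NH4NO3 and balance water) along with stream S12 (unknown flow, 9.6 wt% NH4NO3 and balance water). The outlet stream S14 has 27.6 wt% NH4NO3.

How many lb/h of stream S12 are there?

2052 lb/h

Let S12 be the unknown flow. Total out = 1710 + S12.
NH4NO3 balance: 841.32 + 0.096·S12 = 0.276·(1710 + S12)
(0.096 − 0.276)·S12 = 0.276×1710 − 841.32 = -369.36
S12 = -369.36 / -0.180 = 2052 lb/h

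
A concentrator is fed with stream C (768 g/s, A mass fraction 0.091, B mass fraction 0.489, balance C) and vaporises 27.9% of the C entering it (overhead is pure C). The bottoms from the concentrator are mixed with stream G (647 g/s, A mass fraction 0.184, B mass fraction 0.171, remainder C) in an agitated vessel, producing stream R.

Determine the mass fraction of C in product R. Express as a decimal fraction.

0.490

Vapour removed = 0.279×0.420×768 = 89.994 g/s; concentrate = 678.01 g/s.
C reaching the mixer = 232.57 (from concentrate) + 647×0.645 = 649.88 g/s.
Product flow = 678.01 + 647 = 1325 g/s; C fraction = 0.490.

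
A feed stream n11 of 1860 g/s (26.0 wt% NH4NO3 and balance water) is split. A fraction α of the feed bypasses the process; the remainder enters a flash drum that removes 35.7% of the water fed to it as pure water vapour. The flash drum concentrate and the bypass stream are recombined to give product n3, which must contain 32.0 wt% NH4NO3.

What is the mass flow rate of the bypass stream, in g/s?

All 1860×0.260 = 483.6 g/s of NH4NO3 reaches n3, so n3 = 483.6/0.320 = 1511.2 g/s and vapour = 348.75 g/s.
The evaporator receives (1−α)·1860 of feed at 0.740 water and removes 0.357 of that water:
0.357×0.740×(1−α)×1860 = 348.75
(1−α) = 348.75/491.37 = 0.7097;  α = 0.2903.
Bypass flow = 0.2903×1860 = 539.88 g/s.

539.9 g/s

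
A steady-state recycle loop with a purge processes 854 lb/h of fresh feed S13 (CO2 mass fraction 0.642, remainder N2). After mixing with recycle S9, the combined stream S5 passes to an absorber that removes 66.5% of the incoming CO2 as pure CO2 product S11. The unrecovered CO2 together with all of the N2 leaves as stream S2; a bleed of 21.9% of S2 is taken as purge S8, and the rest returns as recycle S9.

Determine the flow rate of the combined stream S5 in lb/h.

N2 enters only via S13 and leaves only via the purge: 854×0.358 = 0.219×(N2 in S2), and the absorber passes all N2, so N2 in S5 = N2 in S2 = 1396 lb/h.
CO2 in S5: m_A = 854×0.642 + (1−0.219)·(1−0.665)·m_A, so m_A = 548.27/0.7384 = 742.54 lb/h.
S5 = 742.54 + 1396 = 2138.6 lb/h.

2139 lb/h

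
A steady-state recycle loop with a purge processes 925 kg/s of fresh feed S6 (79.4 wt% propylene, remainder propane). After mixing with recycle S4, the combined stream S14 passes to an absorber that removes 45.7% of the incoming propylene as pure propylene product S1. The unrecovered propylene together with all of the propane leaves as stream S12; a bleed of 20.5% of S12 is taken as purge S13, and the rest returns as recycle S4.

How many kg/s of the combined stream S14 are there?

propane enters only via S6 and leaves only via the purge: 925×0.206 = 0.205×(propane in S12), and the absorber passes all propane, so propane in S14 = propane in S12 = 929.51 kg/s.
propylene in S14: m_A = 925×0.794 + (1−0.205)·(1−0.457)·m_A, so m_A = 734.45/0.5683 = 1292.3 kg/s.
S14 = 1292.3 + 929.51 = 2221.8 kg/s.

2222 kg/s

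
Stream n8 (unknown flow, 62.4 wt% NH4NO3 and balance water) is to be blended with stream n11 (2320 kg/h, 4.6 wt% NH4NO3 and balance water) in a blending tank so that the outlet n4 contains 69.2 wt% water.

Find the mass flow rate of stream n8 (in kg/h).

1924 kg/h

Let n8 be the unknown flow. Total out = 2320 + n8.
water balance: 2213.3 + 0.376·n8 = 0.692·(2320 + n8)
(0.376 − 0.692)·n8 = 0.692×2320 − 2213.3 = -607.84
n8 = -607.84 / -0.316 = 1923.5 kg/h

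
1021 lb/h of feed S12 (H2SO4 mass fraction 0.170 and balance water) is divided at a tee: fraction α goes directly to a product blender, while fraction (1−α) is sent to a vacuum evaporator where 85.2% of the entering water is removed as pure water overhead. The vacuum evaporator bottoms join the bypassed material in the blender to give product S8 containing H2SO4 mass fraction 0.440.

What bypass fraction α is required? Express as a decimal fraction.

All 1021×0.170 = 173.57 lb/h of H2SO4 reaches S8, so S8 = 173.57/0.440 = 394.48 lb/h and vapour = 626.52 lb/h.
The evaporator receives (1−α)·1021 of feed at 0.830 water and removes 0.852 of that water:
0.852×0.830×(1−α)×1021 = 626.52
(1−α) = 626.52/722.01 = 0.8677;  α = 0.1323.

0.132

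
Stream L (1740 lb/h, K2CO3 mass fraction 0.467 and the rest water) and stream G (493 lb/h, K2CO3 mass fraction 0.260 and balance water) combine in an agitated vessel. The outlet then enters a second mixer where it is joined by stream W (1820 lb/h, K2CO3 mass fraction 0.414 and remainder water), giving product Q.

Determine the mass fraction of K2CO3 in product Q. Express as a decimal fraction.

0.418

Overall, product flow = 4053 lb/h.
K2CO3 in = 1740×0.467 + 493×0.260 + 1820×0.414 = 1694.2 lb/h.
K2CO3 fraction in Q = 0.418.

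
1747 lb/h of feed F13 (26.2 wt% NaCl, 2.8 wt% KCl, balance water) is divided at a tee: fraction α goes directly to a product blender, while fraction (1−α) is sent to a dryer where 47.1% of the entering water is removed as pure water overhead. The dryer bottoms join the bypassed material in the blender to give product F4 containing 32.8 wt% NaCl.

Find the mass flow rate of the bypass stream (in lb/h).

All 1747×0.262 = 457.71 lb/h of NaCl reaches F4, so F4 = 457.71/0.328 = 1395.5 lb/h and vapour = 351.53 lb/h.
The evaporator receives (1−α)·1747 of feed at 0.710 water and removes 0.471 of that water:
0.471×0.710×(1−α)×1747 = 351.53
(1−α) = 351.53/584.21 = 0.6017;  α = 0.3983.
Bypass flow = 0.3983×1747 = 695.8 lb/h.

695.8 lb/h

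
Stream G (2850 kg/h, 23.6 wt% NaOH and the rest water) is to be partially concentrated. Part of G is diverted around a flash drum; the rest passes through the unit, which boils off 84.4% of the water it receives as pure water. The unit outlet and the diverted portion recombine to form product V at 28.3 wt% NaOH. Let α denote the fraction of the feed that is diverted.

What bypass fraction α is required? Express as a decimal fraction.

0.742

All 2850×0.236 = 672.6 kg/h of NaOH reaches V, so V = 672.6/0.283 = 2376.7 kg/h and vapour = 473.32 kg/h.
The evaporator receives (1−α)·2850 of feed at 0.764 water and removes 0.844 of that water:
0.844×0.764×(1−α)×2850 = 473.32
(1−α) = 473.32/1837.7 = 0.2576;  α = 0.7424.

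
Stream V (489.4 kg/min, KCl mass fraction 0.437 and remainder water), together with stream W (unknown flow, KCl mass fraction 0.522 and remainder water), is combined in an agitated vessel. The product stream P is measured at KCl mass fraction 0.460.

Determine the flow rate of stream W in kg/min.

Let W be the unknown flow. Total out = 489.4 + W.
KCl balance: 213.87 + 0.522·W = 0.460·(489.4 + W)
(0.522 − 0.460)·W = 0.460×489.4 − 213.87 = 11.256
W = 11.256 / 0.062 = 181.55 kg/min

181.6 kg/min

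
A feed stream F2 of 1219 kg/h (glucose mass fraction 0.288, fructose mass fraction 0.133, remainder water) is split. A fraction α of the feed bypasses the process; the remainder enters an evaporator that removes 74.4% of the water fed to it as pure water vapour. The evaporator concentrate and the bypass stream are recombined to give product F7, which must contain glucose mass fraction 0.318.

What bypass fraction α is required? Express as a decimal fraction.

All 1219×0.288 = 351.07 kg/h of glucose reaches F7, so F7 = 351.07/0.318 = 1104 kg/h and vapour = 115 kg/h.
The evaporator receives (1−α)·1219 of feed at 0.579 water and removes 0.744 of that water:
0.744×0.579×(1−α)×1219 = 115
(1−α) = 115/525.12 = 0.2190;  α = 0.7810.

0.781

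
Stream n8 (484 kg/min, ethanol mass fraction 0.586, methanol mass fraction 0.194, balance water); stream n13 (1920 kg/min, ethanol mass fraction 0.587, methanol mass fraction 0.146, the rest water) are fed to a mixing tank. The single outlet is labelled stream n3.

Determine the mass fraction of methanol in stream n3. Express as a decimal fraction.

0.156

Total flow out = 484 + 1920 = 2404 kg/min.
methanol in = 484×0.194 + 1920×0.146 = 374.22 kg/min.
methanol mass fraction in n3 = 374.22/2404 = 0.156.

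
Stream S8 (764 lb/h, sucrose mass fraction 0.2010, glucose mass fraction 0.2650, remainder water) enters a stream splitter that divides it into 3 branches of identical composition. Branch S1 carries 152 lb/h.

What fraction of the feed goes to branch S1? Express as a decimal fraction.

Fraction to S1 = 152/764 = 0.1990.

0.199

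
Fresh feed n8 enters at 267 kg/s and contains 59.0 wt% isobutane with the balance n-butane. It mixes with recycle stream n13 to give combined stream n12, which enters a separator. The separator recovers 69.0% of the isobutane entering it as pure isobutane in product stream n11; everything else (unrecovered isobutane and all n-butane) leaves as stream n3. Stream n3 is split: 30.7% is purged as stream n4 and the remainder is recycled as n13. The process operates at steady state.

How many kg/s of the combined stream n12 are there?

557.2 kg/s

n-butane enters only via n8 and leaves only via the purge: 267×0.410 = 0.307×(n-butane in n3), and the separator passes all n-butane, so n-butane in n12 = n-butane in n3 = 356.58 kg/s.
isobutane in n12: m_A = 267×0.590 + (1−0.307)·(1−0.690)·m_A, so m_A = 157.53/0.7852 = 200.63 kg/s.
n12 = 200.63 + 356.58 = 557.21 kg/s.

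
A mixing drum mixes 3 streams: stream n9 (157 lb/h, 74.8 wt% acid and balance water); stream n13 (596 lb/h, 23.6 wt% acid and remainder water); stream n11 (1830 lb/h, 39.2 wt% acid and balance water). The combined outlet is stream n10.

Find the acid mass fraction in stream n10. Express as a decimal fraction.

0.378

Total flow out = 157 + 596 + 1830 = 2583 lb/h.
acid in = 157×0.748 + 596×0.236 + 1830×0.392 = 975.45 lb/h.
acid mass fraction in n10 = 975.45/2583 = 0.378.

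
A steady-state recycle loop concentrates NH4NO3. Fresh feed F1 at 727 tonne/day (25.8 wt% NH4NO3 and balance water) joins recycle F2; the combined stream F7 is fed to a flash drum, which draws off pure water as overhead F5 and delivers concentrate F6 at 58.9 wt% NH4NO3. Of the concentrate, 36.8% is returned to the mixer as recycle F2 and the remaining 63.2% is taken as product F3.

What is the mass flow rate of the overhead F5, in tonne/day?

408.6 tonne/day

Overall NH4NO3 balance (none leaves overhead): NH4NO3 in fresh feed = NH4NO3 in product, i.e. 727×0.258 = (1−0.368)·F6·0.589.
F6 = 187.57/(0.589×0.632) = 503.87 tonne/day.
Recycle F2 = 0.368×503.87 = 185.43 tonne/day.
Combined feed F7 = 727 + 185.43 = 912.43 tonne/day.
Overhead F5 = F7 − F6 = 912.43 − 503.87 = 408.55 tonne/day.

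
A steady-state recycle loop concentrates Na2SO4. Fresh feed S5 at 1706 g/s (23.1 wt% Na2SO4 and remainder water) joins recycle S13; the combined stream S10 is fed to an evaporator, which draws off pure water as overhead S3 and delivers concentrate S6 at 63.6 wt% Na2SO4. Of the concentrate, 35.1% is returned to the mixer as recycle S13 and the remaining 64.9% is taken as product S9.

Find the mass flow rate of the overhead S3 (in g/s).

Overall Na2SO4 balance (none leaves overhead): Na2SO4 in fresh feed = Na2SO4 in product, i.e. 1706×0.231 = (1−0.351)·S6·0.636.
S6 = 394.09/(0.636×0.649) = 954.75 g/s.
Recycle S13 = 0.351×954.75 = 335.12 g/s.
Combined feed S10 = 1706 + 335.12 = 2041.1 g/s.
Overhead S3 = S10 − S6 = 2041.1 − 954.75 = 1086.4 g/s.

1086 g/s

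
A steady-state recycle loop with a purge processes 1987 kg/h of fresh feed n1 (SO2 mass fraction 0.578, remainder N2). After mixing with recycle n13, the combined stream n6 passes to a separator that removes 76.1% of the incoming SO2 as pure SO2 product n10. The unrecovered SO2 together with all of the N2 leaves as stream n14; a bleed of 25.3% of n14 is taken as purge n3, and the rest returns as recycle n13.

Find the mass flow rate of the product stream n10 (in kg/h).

1064 kg/h

SO2 in n6: m_A = 1987×0.578 + (1−0.253)·(1−0.761)·m_A, so m_A = 1148.5/0.8215 = 1398.1 kg/h.
Product n10 = 0.761×1398.1 = 1063.9 kg/h.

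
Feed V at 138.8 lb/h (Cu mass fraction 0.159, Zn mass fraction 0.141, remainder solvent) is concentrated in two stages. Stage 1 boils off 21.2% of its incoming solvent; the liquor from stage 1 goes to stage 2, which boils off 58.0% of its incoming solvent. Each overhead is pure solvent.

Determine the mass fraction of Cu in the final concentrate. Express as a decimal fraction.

0.299

solvent in feed = 138.8×0.700 = 97.16 lb/h.
After stage 1: solvent left = (1−0.212)×97.16 = 76.562; stream total = 118.2 lb/h.
After stage 2: solvent left = (1−0.580)×76.562 = 32.156; final concentrate = 73.796 lb/h.
Cu fraction = 22.069/73.796 = 0.299.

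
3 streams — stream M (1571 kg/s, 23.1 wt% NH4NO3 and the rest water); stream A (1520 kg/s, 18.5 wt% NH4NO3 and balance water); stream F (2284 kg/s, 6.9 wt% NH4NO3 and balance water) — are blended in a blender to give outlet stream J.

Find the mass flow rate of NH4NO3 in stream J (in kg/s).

801.7 kg/s

NH4NO3 out = NH4NO3 in = 1571×0.231 + 1520×0.185 + 2284×0.069 = 801.7 kg/s.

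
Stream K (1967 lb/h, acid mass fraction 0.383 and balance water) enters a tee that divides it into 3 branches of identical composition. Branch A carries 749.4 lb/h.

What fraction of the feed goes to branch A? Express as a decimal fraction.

0.381

Fraction to A = 749.4/1967 = 0.3810.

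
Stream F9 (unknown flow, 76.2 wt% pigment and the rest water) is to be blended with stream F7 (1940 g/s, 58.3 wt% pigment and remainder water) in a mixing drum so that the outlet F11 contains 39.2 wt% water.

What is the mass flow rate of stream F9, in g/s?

314.9 g/s

Let F9 be the unknown flow. Total out = 1940 + F9.
water balance: 808.98 + 0.238·F9 = 0.392·(1940 + F9)
(0.238 − 0.392)·F9 = 0.392×1940 − 808.98 = -48.5
F9 = -48.5 / -0.154 = 314.94 g/s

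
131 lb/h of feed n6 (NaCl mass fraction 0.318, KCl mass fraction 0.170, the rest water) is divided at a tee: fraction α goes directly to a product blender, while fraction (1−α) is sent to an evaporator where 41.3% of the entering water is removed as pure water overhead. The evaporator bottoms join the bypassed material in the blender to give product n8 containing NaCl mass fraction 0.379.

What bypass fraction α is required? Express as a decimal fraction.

0.239

All 131×0.318 = 41.658 lb/h of NaCl reaches n8, so n8 = 41.658/0.379 = 109.92 lb/h and vapour = 21.084 lb/h.
The evaporator receives (1−α)·131 of feed at 0.512 water and removes 0.413 of that water:
0.413×0.512×(1−α)×131 = 21.084
(1−α) = 21.084/27.701 = 0.7612;  α = 0.2388.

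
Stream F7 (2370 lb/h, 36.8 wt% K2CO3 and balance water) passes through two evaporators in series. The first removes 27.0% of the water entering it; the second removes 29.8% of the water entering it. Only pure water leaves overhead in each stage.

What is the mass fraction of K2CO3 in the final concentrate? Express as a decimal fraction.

water in feed = 2370×0.632 = 1497.8 lb/h.
After stage 1: water left = (1−0.270)×1497.8 = 1093.4; stream total = 1965.6 lb/h.
After stage 2: water left = (1−0.298)×1093.4 = 767.58; final concentrate = 1639.7 lb/h.
K2CO3 fraction = 872.16/1639.7 = 0.5319.

0.5319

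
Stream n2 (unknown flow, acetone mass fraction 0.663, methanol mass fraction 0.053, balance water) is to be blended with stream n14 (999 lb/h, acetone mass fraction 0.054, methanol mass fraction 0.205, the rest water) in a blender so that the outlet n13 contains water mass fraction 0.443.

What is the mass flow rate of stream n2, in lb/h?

1872 lb/h

Let n2 be the unknown flow. Total out = 999 + n2.
water balance: 740.26 + 0.284·n2 = 0.443·(999 + n2)
(0.284 − 0.443)·n2 = 0.443×999 − 740.26 = -297.7
n2 = -297.7 / -0.159 = 1872.3 lb/h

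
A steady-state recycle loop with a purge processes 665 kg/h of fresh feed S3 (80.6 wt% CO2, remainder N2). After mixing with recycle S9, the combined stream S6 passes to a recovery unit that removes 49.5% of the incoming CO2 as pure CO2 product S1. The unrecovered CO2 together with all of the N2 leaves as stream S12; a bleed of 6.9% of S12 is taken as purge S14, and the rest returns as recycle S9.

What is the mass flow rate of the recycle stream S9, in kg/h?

2216 kg/h

N2 enters only via S3 and leaves only via the purge: 665×0.194 = 0.069×(N2 in S12), and the recovery unit passes all N2, so N2 in S6 = N2 in S12 = 1869.7 kg/h.
CO2 in S6: m_A = 665×0.806 + (1−0.069)·(1−0.495)·m_A, so m_A = 535.99/0.5298 = 1011.6 kg/h.
S12 = (1−0.495)×1011.6 + 1869.7 = 2380.6 kg/h.
Recycle S9 = (1−0.069)×2380.6 = 2216.3 kg/h.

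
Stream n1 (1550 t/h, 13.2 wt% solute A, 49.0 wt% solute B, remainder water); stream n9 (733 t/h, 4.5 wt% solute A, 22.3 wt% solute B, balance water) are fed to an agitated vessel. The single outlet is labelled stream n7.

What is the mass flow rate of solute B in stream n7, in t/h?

923 t/h

solute B out = solute B in = 1550×0.490 + 733×0.223 = 922.96 t/h.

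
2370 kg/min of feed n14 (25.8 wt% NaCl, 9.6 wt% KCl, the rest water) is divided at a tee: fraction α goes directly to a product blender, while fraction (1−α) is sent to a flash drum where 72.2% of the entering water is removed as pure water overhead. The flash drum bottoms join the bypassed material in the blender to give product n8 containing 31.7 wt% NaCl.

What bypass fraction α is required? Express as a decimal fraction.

All 2370×0.258 = 611.46 kg/min of NaCl reaches n8, so n8 = 611.46/0.317 = 1928.9 kg/min and vapour = 441.1 kg/min.
The evaporator receives (1−α)·2370 of feed at 0.646 water and removes 0.722 of that water:
0.722×0.646×(1−α)×2370 = 441.1
(1−α) = 441.1/1105.4 = 0.3990;  α = 0.6010.

0.601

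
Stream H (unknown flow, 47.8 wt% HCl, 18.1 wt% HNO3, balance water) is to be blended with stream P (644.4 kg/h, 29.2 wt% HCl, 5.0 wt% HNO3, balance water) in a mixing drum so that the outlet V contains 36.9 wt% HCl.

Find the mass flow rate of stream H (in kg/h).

Let H be the unknown flow. Total out = 644.4 + H.
HCl balance: 188.16 + 0.478·H = 0.369·(644.4 + H)
(0.478 − 0.369)·H = 0.369×644.4 − 188.16 = 49.619
H = 49.619 / 0.109 = 455.22 kg/h

455.2 kg/h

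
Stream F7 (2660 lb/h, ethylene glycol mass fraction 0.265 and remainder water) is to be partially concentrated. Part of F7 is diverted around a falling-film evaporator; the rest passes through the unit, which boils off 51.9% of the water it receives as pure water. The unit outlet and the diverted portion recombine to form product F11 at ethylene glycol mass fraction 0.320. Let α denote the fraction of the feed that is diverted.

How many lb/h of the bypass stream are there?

1461 lb/h

All 2660×0.265 = 704.9 lb/h of ethylene glycol reaches F11, so F11 = 704.9/0.320 = 2202.8 lb/h and vapour = 457.19 lb/h.
The evaporator receives (1−α)·2660 of feed at 0.735 water and removes 0.519 of that water:
0.519×0.735×(1−α)×2660 = 457.19
(1−α) = 457.19/1014.7 = 0.4506;  α = 0.5494.
Bypass flow = 0.5494×2660 = 1461.5 lb/h.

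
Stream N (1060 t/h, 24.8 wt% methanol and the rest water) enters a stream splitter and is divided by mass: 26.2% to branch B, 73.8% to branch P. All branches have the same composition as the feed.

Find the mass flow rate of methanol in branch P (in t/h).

194 t/h

Branch P total = 0.738×1060 = 782.28 t/h.
methanol in P = 0.248×782.28 = 194.01 t/h.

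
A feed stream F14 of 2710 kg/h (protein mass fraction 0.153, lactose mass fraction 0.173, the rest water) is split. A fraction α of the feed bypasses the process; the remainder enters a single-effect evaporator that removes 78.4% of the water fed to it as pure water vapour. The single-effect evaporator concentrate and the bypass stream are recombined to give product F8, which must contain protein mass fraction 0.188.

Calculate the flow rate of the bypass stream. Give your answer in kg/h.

All 2710×0.153 = 414.63 kg/h of protein reaches F8, so F8 = 414.63/0.188 = 2205.5 kg/h and vapour = 504.52 kg/h.
The evaporator receives (1−α)·2710 of feed at 0.674 water and removes 0.784 of that water:
0.784×0.674×(1−α)×2710 = 504.52
(1−α) = 504.52/1432 = 0.3523;  α = 0.6477.
Bypass flow = 0.6477×2710 = 1755.2 kg/h.

1755 kg/h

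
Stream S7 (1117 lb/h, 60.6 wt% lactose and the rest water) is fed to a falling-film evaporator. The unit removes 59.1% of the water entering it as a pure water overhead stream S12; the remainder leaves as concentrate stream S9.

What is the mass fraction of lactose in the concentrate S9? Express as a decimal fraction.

0.790

lactose is not removed: 1117×0.606 = 676.9 lb/h of lactose enters S9.
water entering = 1117×0.394 = 440.1 lb/h; overhead removed = 0.591×440.1 = 260.1 lb/h.
Concentrate = 1117 − 260.1 = 856.9 lb/h.
Mass fraction = 676.9/856.9 = 0.790.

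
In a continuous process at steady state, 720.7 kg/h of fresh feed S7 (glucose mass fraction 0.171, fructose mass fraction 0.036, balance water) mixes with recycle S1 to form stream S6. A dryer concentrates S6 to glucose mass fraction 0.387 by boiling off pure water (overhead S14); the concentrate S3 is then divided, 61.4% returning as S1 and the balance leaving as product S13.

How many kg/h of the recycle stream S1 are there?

Overall glucose balance (none leaves overhead): glucose in fresh feed = glucose in product, i.e. 720.7×0.171 = (1−0.614)·S3·0.387.
S3 = 123.24/(0.387×0.386) = 825 kg/h.
Recycle S1 = 0.614×825 = 506.55 kg/h.

506.5 kg/h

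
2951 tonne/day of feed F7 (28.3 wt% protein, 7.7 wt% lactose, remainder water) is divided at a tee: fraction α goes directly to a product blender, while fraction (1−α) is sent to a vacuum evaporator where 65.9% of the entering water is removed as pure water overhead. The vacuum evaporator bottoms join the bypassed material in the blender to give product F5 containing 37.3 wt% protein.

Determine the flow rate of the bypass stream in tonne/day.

1263 tonne/day

All 2951×0.283 = 835.13 tonne/day of protein reaches F5, so F5 = 835.13/0.373 = 2239 tonne/day and vapour = 712.04 tonne/day.
The evaporator receives (1−α)·2951 of feed at 0.640 water and removes 0.659 of that water:
0.659×0.640×(1−α)×2951 = 712.04
(1−α) = 712.04/1244.6 = 0.5721;  α = 0.4279.
Bypass flow = 0.4279×2951 = 1262.7 tonne/day.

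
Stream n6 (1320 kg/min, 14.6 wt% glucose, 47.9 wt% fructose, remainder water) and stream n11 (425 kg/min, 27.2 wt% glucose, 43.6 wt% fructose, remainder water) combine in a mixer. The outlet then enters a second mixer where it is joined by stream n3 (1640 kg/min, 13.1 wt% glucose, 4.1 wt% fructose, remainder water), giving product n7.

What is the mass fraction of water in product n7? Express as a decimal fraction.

Overall, product flow = 3385 kg/min.
water in = 1320×0.375 + 425×0.292 + 1640×0.828 = 1977 kg/min.
water fraction in n7 = 0.584.

0.584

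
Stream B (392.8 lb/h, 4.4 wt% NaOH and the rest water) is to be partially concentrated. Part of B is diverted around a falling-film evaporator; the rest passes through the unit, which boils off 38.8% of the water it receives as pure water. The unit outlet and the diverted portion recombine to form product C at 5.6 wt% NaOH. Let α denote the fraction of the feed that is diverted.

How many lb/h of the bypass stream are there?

All 392.8×0.044 = 17.283 lb/h of NaOH reaches C, so C = 17.283/0.056 = 308.63 lb/h and vapour = 84.171 lb/h.
The evaporator receives (1−α)·392.8 of feed at 0.956 water and removes 0.388 of that water:
0.388×0.956×(1−α)×392.8 = 84.171
(1−α) = 84.171/145.7 = 0.5777;  α = 0.4223.
Bypass flow = 0.4223×392.8 = 165.88 lb/h.

165.9 lb/h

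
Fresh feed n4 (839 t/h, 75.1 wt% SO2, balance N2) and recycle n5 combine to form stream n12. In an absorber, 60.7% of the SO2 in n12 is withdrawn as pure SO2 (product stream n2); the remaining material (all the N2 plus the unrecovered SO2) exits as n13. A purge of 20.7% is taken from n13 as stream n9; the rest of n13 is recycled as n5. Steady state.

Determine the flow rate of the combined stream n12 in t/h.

1925 t/h

N2 enters only via n4 and leaves only via the purge: 839×0.249 = 0.207×(N2 in n13), and the absorber passes all N2, so N2 in n12 = N2 in n13 = 1009.2 t/h.
SO2 in n12: m_A = 839×0.751 + (1−0.207)·(1−0.607)·m_A, so m_A = 630.09/0.6884 = 915.36 t/h.
n12 = 915.36 + 1009.2 = 1924.6 t/h.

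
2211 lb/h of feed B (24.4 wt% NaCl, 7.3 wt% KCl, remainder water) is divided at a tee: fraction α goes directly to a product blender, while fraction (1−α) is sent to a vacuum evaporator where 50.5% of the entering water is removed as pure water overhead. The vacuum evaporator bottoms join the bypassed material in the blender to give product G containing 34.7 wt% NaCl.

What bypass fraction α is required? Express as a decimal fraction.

0.139

All 2211×0.244 = 539.48 lb/h of NaCl reaches G, so G = 539.48/0.347 = 1554.7 lb/h and vapour = 656.29 lb/h.
The evaporator receives (1−α)·2211 of feed at 0.683 water and removes 0.505 of that water:
0.505×0.683×(1−α)×2211 = 656.29
(1−α) = 656.29/762.61 = 0.8606;  α = 0.1394.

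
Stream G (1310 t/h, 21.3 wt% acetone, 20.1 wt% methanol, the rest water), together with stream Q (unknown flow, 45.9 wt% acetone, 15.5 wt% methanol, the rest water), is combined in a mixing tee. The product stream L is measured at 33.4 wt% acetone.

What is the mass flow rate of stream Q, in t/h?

Let Q be the unknown flow. Total out = 1310 + Q.
acetone balance: 279.03 + 0.459·Q = 0.334·(1310 + Q)
(0.459 − 0.334)·Q = 0.334×1310 − 279.03 = 158.51
Q = 158.51 / 0.125 = 1268.1 t/h

1268 t/h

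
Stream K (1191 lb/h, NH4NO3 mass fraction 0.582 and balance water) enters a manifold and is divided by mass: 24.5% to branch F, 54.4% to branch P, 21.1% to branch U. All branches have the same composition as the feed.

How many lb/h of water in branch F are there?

Branch F total = 0.245×1191 = 291.8 lb/h.
water in F = 0.418×291.8 = 121.97 lb/h.

122 lb/h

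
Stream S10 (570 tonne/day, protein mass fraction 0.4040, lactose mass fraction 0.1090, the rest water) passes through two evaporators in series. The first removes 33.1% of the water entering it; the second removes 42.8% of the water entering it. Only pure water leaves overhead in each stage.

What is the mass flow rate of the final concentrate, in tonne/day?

water in feed = 570×0.487 = 277.59 tonne/day.
After stage 1: water left = (1−0.331)×277.59 = 185.71; stream total = 478.12 tonne/day.
After stage 2: water left = (1−0.428)×185.71 = 106.22; final concentrate = 398.63 tonne/day.

398.6 tonne/day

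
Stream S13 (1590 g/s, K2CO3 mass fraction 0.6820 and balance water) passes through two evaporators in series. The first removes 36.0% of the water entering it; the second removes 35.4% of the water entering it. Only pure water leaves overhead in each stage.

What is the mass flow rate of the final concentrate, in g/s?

water in feed = 1590×0.318 = 505.62 g/s.
After stage 1: water left = (1−0.360)×505.62 = 323.6; stream total = 1408 g/s.
After stage 2: water left = (1−0.354)×323.6 = 209.04; final concentrate = 1293.4 g/s.

1293 g/s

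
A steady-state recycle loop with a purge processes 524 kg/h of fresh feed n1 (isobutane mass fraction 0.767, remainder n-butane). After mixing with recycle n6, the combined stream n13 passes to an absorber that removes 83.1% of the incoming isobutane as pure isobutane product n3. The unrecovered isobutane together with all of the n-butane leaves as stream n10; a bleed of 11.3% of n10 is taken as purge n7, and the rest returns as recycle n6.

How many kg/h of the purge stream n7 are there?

n-butane enters only via n1 and leaves only via the purge: 524×0.233 = 0.113×(n-butane in n10), and the absorber passes all n-butane, so n-butane in n13 = n-butane in n10 = 1080.5 kg/h.
isobutane in n13: m_A = 524×0.767 + (1−0.113)·(1−0.831)·m_A, so m_A = 401.91/0.8501 = 472.78 kg/h.
n10 = (1−0.831)×472.78 + 1080.5 = 1160.4 kg/h.
Purge n7 = 0.113×1160.4 = 131.12 kg/h.

131.1 kg/h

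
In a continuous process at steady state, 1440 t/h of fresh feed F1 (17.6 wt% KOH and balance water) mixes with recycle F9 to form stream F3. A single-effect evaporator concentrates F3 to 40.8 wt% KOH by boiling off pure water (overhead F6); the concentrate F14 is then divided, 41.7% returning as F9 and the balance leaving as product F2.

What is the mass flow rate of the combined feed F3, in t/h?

1884 t/h

Overall KOH balance (none leaves overhead): KOH in fresh feed = KOH in product, i.e. 1440×0.176 = (1−0.417)·F14·0.408.
F14 = 253.44/(0.408×0.583) = 1065.5 t/h.
Recycle F9 = 0.417×1065.5 = 444.31 t/h.
Combined feed F3 = 1440 + 444.31 = 1884.3 t/h.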